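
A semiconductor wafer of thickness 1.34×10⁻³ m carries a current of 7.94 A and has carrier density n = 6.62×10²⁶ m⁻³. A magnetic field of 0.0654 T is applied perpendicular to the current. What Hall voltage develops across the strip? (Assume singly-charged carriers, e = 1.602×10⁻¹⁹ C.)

V_H = IB/(n e t).
V_H = (7.94)(0.0654)/((6.62×10²⁶)(1.602×10⁻¹⁹)(1.34×10⁻³)) ≈ 3.65×10⁻⁶ V.

V_H ≈ 3.65×10⁻⁶ V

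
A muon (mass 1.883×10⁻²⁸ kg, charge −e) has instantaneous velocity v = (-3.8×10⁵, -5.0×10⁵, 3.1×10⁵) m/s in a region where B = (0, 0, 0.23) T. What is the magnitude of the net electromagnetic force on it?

|F| ≈ 2.31×10⁻¹⁴ N

v×B = (-1.15×10⁵, 8.74×10⁴, 0) N/C.
F = q v×B = (−1.602×10⁻¹⁹ C)·(-1.15×10⁵, 8.74×10⁴, 0) = (1.84×10⁻¹⁴, -1.40×10⁻¹⁴, 0) N.
|F| = 2.31×10⁻¹⁴ N.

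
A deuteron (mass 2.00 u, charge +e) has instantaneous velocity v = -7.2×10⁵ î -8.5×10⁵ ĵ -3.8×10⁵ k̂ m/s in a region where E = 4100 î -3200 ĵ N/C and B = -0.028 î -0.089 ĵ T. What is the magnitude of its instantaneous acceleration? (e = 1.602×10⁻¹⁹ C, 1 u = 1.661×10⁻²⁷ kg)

v×B = (-3.38×10⁴, 1.06×10⁴, 4.03×10⁴) N/C.
E + v×B = (-2.97×10⁴, 7440, 4.03×10⁴) N/C.
F = q(E + v×B) = (1.602×10⁻¹⁹ C)·(-2.97×10⁴, 7440, 4.03×10⁴) = (-4.76×10⁻¹⁵, 1.19×10⁻¹⁵, 6.45×10⁻¹⁵) N.
|a| = |F|/m = 8.107×10⁻¹⁵/3.322×10⁻²⁷ ≈ 2.44×10¹² m/s².

|a| ≈ 2.44×10¹² m/s²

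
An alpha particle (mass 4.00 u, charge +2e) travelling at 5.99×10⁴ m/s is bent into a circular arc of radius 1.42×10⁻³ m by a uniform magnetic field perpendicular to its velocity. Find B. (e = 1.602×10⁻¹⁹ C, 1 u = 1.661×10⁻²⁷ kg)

From |q|vB = mv²/r, B = mv/(|q|r).
B = (6.644×10⁻²⁷)(5.99×10⁴)/((3.204×10⁻¹⁹)(1.42×10⁻³)) ≈ 0.875 T.

B ≈ 0.875 T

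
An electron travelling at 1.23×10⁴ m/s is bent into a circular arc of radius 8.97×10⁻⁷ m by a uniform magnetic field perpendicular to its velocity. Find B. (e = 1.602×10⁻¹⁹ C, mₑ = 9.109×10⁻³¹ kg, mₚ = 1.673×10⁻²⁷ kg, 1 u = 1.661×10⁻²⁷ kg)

B ≈ 0.0780 T

From |q|vB = mv²/r, B = mv/(|q|r).
B = (9.109×10⁻³¹)(1.23×10⁴)/((1.602×10⁻¹⁹)(8.97×10⁻⁷)) ≈ 0.0780 T.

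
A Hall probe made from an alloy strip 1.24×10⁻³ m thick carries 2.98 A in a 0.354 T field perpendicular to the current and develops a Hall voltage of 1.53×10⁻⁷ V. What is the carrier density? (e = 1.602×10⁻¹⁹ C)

From V_H = IB/(n e t), n = IB/(V_H e t).
n = (2.98)(0.354)/((1.53×10⁻⁷)(1.602×10⁻¹⁹)(1.24×10⁻³)) ≈ 3.47×10²⁸ m⁻³.

n ≈ 3.47×10²⁸ m⁻³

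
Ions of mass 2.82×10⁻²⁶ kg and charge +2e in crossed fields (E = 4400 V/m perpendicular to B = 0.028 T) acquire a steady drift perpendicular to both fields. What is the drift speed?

v_d ≈ 1.6×10⁵ m/s

In crossed fields the guiding centre drifts at v_d = |E×B|/B² = E/B, independent of charge and mass.
v_d = 4400/0.028 = 1.6×10⁵ m/s.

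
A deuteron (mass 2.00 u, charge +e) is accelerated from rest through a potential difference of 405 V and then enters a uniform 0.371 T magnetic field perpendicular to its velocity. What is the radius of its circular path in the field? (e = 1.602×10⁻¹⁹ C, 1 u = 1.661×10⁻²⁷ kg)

Acceleration: |q|V = ½mv² ⇒ v = √(2|q|V/m) = √(2·1.602×10⁻¹⁹·405/3.322×10⁻²⁷) ≈ 1.976×10⁵ m/s.
In the field: r = mv/(|q|B) = (3.322×10⁻²⁷)(1.976×10⁵)/((1.602×10⁻¹⁹)(0.371)) ≈ 0.0110 m.

r ≈ 0.0110 m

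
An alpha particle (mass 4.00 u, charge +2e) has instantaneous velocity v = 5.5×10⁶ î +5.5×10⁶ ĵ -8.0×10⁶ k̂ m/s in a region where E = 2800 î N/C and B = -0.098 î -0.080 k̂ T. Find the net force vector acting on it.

v×B = (-4.40×10⁵, 1.22×10⁶, 5.39×10⁵) N/C.
E + v×B = (-4.37×10⁵, 1.22×10⁶, 5.39×10⁵) N/C.
F = q(E + v×B) = (3.204×10⁻¹⁹ C)·(-4.37×10⁵, 1.22×10⁶, 5.39×10⁵) = (-1.40×10⁻¹³, 3.92×10⁻¹³, 1.73×10⁻¹³) N.

F ≈ (-1.40×10⁻¹³, 3.92×10⁻¹³, 1.73×10⁻¹³) N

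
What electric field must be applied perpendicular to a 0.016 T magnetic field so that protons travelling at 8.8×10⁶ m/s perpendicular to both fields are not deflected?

For straight-line motion qE = qvB, so E = vB.
E = 8.8×10⁶ × 0.016 = 1.4×10⁵ V/m.

E = 1.4×10⁵ V/m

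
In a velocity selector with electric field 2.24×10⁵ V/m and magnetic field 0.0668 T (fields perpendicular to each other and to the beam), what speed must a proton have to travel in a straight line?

v = 3.35×10⁶ m/s

Straight-line motion ⇒ electric and magnetic forces cancel, so E = vB.
v = E/B = 2.24×10⁵/0.0668 = 3.35×10⁶ m/s.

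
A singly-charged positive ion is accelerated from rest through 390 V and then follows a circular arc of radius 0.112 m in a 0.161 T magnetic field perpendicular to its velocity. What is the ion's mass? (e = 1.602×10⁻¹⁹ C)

Combine |q|V = ½mv² and r = mv/(|q|B): eliminate v to get m = qB²r²/(2V).
m = (1.602×10⁻¹⁹)(0.161)²(0.112)²/(2·390) ≈ 6.68×10⁻²⁶ kg.

m ≈ 6.68×10⁻²⁶ kg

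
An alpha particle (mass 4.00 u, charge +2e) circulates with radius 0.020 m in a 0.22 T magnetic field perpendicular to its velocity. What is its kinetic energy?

v = |q|Br/m, then KE = ½mv² = (qBr)²/(2m).
v = (3.204×10⁻¹⁹)(0.22)(0.020)/6.644×10⁻²⁷ ≈ 2.122×10⁵ m/s.
KE = ½(6.644×10⁻²⁷)(2.122×10⁵)² ≈ 1.5×10⁻¹⁶ J = 930 eV.

KE ≈ 930 eV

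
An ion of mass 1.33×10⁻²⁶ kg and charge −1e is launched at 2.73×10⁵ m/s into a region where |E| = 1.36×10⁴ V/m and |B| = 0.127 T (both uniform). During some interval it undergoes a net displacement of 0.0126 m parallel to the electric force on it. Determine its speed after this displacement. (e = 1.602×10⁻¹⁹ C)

v_f ≈ 2.80×10⁵ m/s

B does no work; ΔKE = |q|E d.
½mv_f² = ½mv₀² + |q|Ed = ½(1.33×10⁻²⁶)(2.73×10⁵)² + (1.602×10⁻¹⁹)(1.36×10⁴)(0.0126) ≈ 4.956×10⁻¹⁶ J + 2.745×10⁻¹⁷ J ≈ 5.231×10⁻¹⁶ J.
v_f = √(2·5.231×10⁻¹⁶/1.33×10⁻²⁶) ≈ 2.80×10⁵ m/s.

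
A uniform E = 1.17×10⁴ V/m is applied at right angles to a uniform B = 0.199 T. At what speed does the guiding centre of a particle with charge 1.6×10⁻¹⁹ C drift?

The steady drift has the magnetic force balancing the electric force, so v_d = E/B.
v_d = 1.17×10⁴/0.199 = 5.88×10⁴ m/s.

v_d ≈ 5.88×10⁴ m/s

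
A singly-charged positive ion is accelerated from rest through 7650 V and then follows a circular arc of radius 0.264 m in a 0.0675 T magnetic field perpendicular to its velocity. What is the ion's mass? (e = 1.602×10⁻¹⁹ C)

Combine |q|V = ½mv² and r = mv/(|q|B): eliminate v to get m = qB²r²/(2V).
m = (1.602×10⁻¹⁹)(0.0675)²(0.264)²/(2·7650) ≈ 3.32×10⁻²⁷ kg.

m ≈ 3.32×10⁻²⁷ kg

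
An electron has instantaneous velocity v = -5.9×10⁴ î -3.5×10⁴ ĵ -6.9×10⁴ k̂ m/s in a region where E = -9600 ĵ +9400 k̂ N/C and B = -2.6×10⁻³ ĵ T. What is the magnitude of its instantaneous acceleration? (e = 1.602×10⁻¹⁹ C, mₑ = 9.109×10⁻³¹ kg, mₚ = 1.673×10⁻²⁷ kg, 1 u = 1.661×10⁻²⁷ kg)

|a| ≈ 2.38×10¹⁵ m/s²

v×B = (-179, 0, 153) N/C.
E + v×B = (-179, -9600, 9550) N/C.
F = q(E + v×B) = (−1.602×10⁻¹⁹ C)·(-179, -9600, 9550) = (2.87×10⁻¹⁷, 1.54×10⁻¹⁵, -1.53×10⁻¹⁵) N.
|a| = |F|/m = 2.170×10⁻¹⁵/9.109×10⁻³¹ ≈ 2.38×10¹⁵ m/s².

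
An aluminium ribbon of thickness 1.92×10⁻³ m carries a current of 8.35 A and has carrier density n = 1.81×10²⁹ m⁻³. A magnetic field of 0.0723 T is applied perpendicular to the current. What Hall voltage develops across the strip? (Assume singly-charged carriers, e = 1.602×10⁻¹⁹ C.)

V_H = IB/(n e t).
V_H = (8.35)(0.0723)/((1.81×10²⁹)(1.602×10⁻¹⁹)(1.92×10⁻³)) ≈ 1.08×10⁻⁸ V.

V_H ≈ 1.08×10⁻⁸ V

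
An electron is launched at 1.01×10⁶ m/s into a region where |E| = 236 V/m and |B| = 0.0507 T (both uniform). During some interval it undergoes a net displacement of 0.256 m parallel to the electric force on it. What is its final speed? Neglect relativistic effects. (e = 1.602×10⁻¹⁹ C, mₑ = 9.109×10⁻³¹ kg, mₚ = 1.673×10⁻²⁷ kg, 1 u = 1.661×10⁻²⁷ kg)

B does no work; ΔKE = |q|E d.
½mv_f² = ½mv₀² + |q|Ed = ½(9.109×10⁻³¹)(1.01×10⁶)² + (1.602×10⁻¹⁹)(236)(0.256) ≈ 4.646×10⁻¹⁹ J + 9.679×10⁻¹⁸ J ≈ 1.014×10⁻¹⁷ J.
v_f = √(2·1.014×10⁻¹⁷/9.109×10⁻³¹) ≈ 4.72×10⁶ m/s.

v_f ≈ 4.72×10⁶ m/s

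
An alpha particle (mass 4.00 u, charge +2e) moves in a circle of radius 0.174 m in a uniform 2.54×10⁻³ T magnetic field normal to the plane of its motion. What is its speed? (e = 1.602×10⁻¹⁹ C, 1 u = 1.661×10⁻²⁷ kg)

v ≈ 2.13×10⁴ m/s

From |q|vB = mv²/r, v = |q|Br/m.
v = (3.204×10⁻¹⁹)(2.54×10⁻³)(0.174)/6.644×10⁻²⁷ ≈ 2.13×10⁴ m/s.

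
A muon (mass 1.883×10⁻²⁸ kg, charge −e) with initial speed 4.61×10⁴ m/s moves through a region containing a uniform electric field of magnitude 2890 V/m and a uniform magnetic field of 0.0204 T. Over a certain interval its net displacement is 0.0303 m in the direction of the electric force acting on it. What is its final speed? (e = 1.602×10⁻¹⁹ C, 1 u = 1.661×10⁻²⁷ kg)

v_f ≈ 3.89×10⁵ m/s

B does no work; ΔKE = |q|E d.
½mv_f² = ½mv₀² + |q|Ed = ½(1.883×10⁻²⁸)(4.61×10⁴)² + (1.602×10⁻¹⁹)(2890)(0.0303) ≈ 2.001×10⁻¹⁹ J + 1.403×10⁻¹⁷ J ≈ 1.423×10⁻¹⁷ J.
v_f = √(2·1.423×10⁻¹⁷/1.883×10⁻²⁸) ≈ 3.89×10⁵ m/s.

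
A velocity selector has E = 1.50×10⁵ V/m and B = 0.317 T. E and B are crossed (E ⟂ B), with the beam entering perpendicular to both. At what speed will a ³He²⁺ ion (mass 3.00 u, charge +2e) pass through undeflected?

For undeflected motion the electric and magnetic forces balance: qE = qvB.
v = E/B = 1.50×10⁵/0.317 = 4.73×10⁵ m/s.

v = 4.73×10⁵ m/s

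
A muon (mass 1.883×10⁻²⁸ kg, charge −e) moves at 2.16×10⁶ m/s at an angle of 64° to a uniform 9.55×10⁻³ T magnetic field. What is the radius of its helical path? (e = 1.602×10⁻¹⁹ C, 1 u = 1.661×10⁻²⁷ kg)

r ≈ 0.239 m

v⊥ = v sinθ = 2.16×10⁶·sin64° ≈ 1.941×10⁶ m/s.
r = m v⊥/(|q|B) = (1.883×10⁻²⁸)(1.941×10⁶)/((1.602×10⁻¹⁹)(9.55×10⁻³)) ≈ 0.239 m.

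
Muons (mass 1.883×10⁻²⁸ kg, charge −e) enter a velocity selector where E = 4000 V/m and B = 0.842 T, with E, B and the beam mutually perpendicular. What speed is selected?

Zero net Lorentz force requires |qE| = |q v×B|, i.e. E = vB.
v = E/B = 4000/0.842 = 4750 m/s.
The result is independent of the particle's charge and mass.

v = 4750 m/s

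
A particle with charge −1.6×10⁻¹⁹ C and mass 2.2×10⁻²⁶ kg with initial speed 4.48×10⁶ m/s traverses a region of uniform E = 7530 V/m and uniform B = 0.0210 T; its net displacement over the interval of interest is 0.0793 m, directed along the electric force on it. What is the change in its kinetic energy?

The magnetic force is always ⟂ v and does no work; only the electric force changes KE.
ΔKE = F_E · d = |q|E d = (1.6×10⁻¹⁹)(7530)(0.0793) ≈ 9.55×10⁻¹⁷ J.

ΔKE ≈ 9.55×10⁻¹⁷ J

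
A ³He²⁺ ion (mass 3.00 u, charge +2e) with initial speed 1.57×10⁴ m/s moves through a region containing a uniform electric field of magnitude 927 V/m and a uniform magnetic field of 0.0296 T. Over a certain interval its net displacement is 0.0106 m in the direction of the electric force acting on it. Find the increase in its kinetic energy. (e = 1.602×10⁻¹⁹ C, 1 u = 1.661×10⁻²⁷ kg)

ΔKE ≈ 3.15×10⁻¹⁸ J

The magnetic force is always ⟂ v and does no work; only the electric force changes KE.
ΔKE = F_E · d = |q|E d = (3.204×10⁻¹⁹)(927)(0.0106) ≈ 3.15×10⁻¹⁸ J.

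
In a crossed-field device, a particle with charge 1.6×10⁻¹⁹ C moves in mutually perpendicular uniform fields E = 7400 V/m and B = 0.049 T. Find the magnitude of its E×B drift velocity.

v_d ≈ 1.5×10⁵ m/s

In crossed fields the guiding centre drifts at v_d = |E×B|/B² = E/B, independent of charge and mass.
v_d = 7400/0.049 = 1.5×10⁵ m/s.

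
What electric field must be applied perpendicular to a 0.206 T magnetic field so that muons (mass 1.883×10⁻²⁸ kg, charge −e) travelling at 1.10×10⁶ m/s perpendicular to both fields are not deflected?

E = 2.27×10⁵ V/m

For straight-line motion qE = qvB, so E = vB.
E = 1.10×10⁶ × 0.206 = 2.27×10⁵ V/m.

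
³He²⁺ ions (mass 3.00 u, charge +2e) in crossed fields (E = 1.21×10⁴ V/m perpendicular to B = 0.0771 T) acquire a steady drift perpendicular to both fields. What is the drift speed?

v_d ≈ 1.57×10⁵ m/s

The steady drift has the magnetic force balancing the electric force, so v_d = E/B.
v_d = 1.21×10⁴/0.0771 = 1.57×10⁵ m/s.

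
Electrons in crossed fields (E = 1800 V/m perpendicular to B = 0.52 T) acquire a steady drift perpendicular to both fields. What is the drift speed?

The E×B drift speed is v_d = E/B.
v_d = 1800/0.52 = 3500 m/s.

v_d ≈ 3500 m/s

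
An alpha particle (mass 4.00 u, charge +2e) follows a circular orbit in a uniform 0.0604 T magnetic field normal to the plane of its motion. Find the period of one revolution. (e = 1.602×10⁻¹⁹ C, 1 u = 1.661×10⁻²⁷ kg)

T ≈ 2.16×10⁻⁶ s

The cyclotron period depends only on m, q, B: T = 2πm/(|q|B).
T = 2π(6.644×10⁻²⁷)/((3.204×10⁻¹⁹)(0.0604)) ≈ 2.16×10⁻⁶ s.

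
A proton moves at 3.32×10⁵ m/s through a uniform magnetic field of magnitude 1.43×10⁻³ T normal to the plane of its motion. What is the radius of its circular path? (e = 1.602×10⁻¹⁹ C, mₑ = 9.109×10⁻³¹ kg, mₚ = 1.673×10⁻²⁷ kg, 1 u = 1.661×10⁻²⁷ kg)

r ≈ 2.42 m

The magnetic force provides the centripetal force: |q|vB = mv²/r.
r = mv/(|q|B) = (1.673×10⁻²⁷)(3.32×10⁵)/((1.602×10⁻¹⁹)(1.43×10⁻³)) ≈ 2.42 m.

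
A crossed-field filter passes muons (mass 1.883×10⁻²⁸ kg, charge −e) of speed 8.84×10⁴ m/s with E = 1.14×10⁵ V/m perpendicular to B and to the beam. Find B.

Balance of forces in the selector: qE = qvB ⇒ B = E/v.
B = 1.14×10⁵/8.84×10⁴ = 1.29 T.

B = 1.29 T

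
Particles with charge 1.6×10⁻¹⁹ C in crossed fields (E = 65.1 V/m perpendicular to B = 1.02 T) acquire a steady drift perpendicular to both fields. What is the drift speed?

v_d ≈ 63.8 m/s

In crossed fields the guiding centre drifts at v_d = |E×B|/B² = E/B, independent of charge and mass.
v_d = 65.1/1.02 = 63.8 m/s.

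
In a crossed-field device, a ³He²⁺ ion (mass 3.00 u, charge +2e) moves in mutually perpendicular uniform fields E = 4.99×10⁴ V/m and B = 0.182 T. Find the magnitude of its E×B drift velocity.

v_d ≈ 2.74×10⁵ m/s

The steady drift has the magnetic force balancing the electric force, so v_d = E/B.
v_d = 4.99×10⁴/0.182 = 2.74×10⁵ m/s.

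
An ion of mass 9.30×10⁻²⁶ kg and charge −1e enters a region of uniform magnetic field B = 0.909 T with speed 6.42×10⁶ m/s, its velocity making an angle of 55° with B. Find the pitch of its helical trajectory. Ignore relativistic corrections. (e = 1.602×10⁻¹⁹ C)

p ≈ 14.8 m

v∥ = v cosθ = 6.42×10⁶·cos55° ≈ 3.682×10⁶ m/s.
T = 2πm/(|q|B) = 2π(9.30×10⁻²⁶)/((1.602×10⁻¹⁹)(0.909)) ≈ 4.013×10⁻⁶ s.
pitch = v∥ T = (3.682×10⁶)(4.013×10⁻⁶) ≈ 14.8 m.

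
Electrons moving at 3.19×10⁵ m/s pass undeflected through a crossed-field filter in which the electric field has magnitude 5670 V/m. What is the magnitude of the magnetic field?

Balance of forces in the selector: qE = qvB ⇒ B = E/v.
B = 5670/3.19×10⁵ = 0.0178 T.

B = 0.0178 T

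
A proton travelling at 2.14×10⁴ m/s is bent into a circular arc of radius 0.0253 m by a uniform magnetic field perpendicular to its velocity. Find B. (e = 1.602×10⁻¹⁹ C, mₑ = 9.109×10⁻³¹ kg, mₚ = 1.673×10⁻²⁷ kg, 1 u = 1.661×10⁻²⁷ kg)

From |q|vB = mv²/r, B = mv/(|q|r).
B = (1.673×10⁻²⁷)(2.14×10⁴)/((1.602×10⁻¹⁹)(0.0253)) ≈ 8.83×10⁻³ T.

B ≈ 8.83×10⁻³ T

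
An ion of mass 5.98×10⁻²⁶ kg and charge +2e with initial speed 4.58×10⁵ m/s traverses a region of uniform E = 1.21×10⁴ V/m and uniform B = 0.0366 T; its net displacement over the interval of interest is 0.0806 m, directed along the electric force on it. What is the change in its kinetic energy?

ΔKE ≈ 3.12×10⁻¹⁶ J

The magnetic force is always ⟂ v and does no work; only the electric force changes KE.
ΔKE = F_E · d = |q|E d = (3.204×10⁻¹⁹)(1.21×10⁴)(0.0806) ≈ 3.12×10⁻¹⁶ J.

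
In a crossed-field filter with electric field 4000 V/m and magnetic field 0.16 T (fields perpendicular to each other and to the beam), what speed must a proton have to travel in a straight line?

Zero net Lorentz force requires |qE| = |q v×B|, i.e. E = vB.
v = E/B = 4000/0.16 = 2.5×10⁴ m/s.
The result is independent of the particle's charge and mass.

v = 2.5×10⁴ m/s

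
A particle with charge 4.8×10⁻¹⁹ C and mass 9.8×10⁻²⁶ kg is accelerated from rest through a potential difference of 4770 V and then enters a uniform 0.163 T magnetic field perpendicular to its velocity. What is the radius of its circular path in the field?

Acceleration: |q|V = ½mv² ⇒ v = √(2|q|V/m) = √(2·4.8×10⁻¹⁹·4770/9.8×10⁻²⁶) ≈ 2.162×10⁵ m/s.
In the field: r = mv/(|q|B) = (9.8×10⁻²⁶)(2.162×10⁵)/((4.8×10⁻¹⁹)(0.163)) ≈ 0.271 m.

r ≈ 0.271 m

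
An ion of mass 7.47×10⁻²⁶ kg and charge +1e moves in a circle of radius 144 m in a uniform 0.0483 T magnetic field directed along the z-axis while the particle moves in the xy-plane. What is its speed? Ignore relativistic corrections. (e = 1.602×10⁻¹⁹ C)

v ≈ 1.49×10⁷ m/s

From |q|vB = mv²/r, v = |q|Br/m.
v = (1.602×10⁻¹⁹)(0.0483)(144)/7.47×10⁻²⁶ ≈ 1.49×10⁷ m/s.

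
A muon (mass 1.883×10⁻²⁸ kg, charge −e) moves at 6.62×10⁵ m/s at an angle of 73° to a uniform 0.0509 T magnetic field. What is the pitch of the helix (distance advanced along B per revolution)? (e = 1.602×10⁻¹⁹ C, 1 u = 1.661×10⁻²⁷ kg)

v∥ = v cosθ = 6.62×10⁵·cos73° ≈ 1.936×10⁵ m/s.
T = 2πm/(|q|B) = 2π(1.883×10⁻²⁸)/((1.602×10⁻¹⁹)(0.0509)) ≈ 1.451×10⁻⁷ s.
pitch = v∥ T = (1.936×10⁵)(1.451×10⁻⁷) ≈ 0.0281 m.

p ≈ 0.0281 m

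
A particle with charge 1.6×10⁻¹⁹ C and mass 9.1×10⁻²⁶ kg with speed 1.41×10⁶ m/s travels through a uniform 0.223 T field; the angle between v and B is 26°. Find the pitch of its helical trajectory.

v∥ = v cosθ = 1.41×10⁶·cos26° ≈ 1.267×10⁶ m/s.
T = 2πm/(|q|B) = 2π(9.1×10⁻²⁶)/((1.6×10⁻¹⁹)(0.223)) ≈ 1.602×10⁻⁵ s.
pitch = v∥ T = (1.267×10⁶)(1.602×10⁻⁵) ≈ 20.3 m.

p ≈ 20.3 m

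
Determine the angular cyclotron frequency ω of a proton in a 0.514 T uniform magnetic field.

ω ≈ 4.92×10⁷ rad/s

ω = |q|B/m.
ω = (1.602×10⁻¹⁹)(0.514)/1.673×10⁻²⁷ ≈ 4.92×10⁷ rad/s.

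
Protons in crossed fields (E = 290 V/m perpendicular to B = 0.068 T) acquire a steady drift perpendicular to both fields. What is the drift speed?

In crossed fields the guiding centre drifts at v_d = |E×B|/B² = E/B, independent of charge and mass.
v_d = 290/0.068 = 4300 m/s.

v_d ≈ 4300 m/s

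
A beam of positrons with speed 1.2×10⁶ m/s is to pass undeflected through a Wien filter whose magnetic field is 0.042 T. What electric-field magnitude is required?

For straight-line motion qE = qvB, so E = vB.
E = 1.2×10⁶ × 0.042 = 5.0×10⁴ V/m.

E = 5.0×10⁴ V/m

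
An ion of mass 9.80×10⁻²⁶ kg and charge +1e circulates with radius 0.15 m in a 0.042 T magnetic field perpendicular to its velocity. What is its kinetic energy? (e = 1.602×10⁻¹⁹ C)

v = |q|Br/m, then KE = ½mv² = (qBr)²/(2m).
v = (1.602×10⁻¹⁹)(0.042)(0.15)/9.80×10⁻²⁶ ≈ 1.030×10⁴ m/s.
KE = ½(9.80×10⁻²⁶)(1.030×10⁴)² ≈ 5.2×10⁻¹⁸ J.

KE ≈ 5.2×10⁻¹⁸ J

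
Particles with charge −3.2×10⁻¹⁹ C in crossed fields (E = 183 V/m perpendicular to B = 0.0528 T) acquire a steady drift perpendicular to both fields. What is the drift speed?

In crossed fields the guiding centre drifts at v_d = |E×B|/B² = E/B, independent of charge and mass.
v_d = 183/0.0528 = 3470 m/s.

v_d ≈ 3470 m/s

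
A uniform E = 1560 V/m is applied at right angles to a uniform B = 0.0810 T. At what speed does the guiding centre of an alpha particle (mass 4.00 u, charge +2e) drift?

v_d ≈ 1.93×10⁴ m/s

The E×B drift speed is v_d = E/B.
v_d = 1560/0.0810 = 1.93×10⁴ m/s.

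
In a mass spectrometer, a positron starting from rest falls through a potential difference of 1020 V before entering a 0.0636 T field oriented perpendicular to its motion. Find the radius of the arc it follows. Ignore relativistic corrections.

r ≈ 1.69×10⁻³ m

Acceleration: |q|V = ½mv² ⇒ v = √(2|q|V/m) = √(2·1.602×10⁻¹⁹·1020/9.109×10⁻³¹) ≈ 1.894×10⁷ m/s.
In the field: r = mv/(|q|B) = (9.109×10⁻³¹)(1.894×10⁷)/((1.602×10⁻¹⁹)(0.0636)) ≈ 1.69×10⁻³ m.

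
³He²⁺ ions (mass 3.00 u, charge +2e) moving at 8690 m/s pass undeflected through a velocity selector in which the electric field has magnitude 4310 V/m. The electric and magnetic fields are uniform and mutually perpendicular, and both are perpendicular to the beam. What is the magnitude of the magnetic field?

Balance of forces in the selector: qE = qvB ⇒ B = E/v.
B = 4310/8690 = 0.496 T.

B = 0.496 T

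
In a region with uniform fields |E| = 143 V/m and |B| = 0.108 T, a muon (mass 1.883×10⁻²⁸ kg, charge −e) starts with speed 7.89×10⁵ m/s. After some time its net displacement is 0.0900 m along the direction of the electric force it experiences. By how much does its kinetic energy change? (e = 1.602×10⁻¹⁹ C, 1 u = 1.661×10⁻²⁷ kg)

The magnetic force is always ⟂ v and does no work; only the electric force changes KE.
ΔKE = F_E · d = |q|E d = (1.602×10⁻¹⁹)(143)(0.0900) ≈ 2.06×10⁻¹⁸ J.

ΔKE ≈ 2.06×10⁻¹⁸ J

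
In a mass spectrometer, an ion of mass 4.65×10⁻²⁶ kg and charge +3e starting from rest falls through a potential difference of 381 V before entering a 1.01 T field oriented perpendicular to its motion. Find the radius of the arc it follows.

Acceleration: |q|V = ½mv² ⇒ v = √(2|q|V/m) = √(2·4.806×10⁻¹⁹·381/4.65×10⁻²⁶) ≈ 8.874×10⁴ m/s.
In the field: r = mv/(|q|B) = (4.65×10⁻²⁶)(8.874×10⁴)/((4.806×10⁻¹⁹)(1.01)) ≈ 8.50×10⁻³ m.

r ≈ 8.50×10⁻³ m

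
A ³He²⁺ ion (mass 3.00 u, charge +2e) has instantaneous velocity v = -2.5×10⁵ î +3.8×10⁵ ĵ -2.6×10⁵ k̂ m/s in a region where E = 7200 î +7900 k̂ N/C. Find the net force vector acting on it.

F ≈ (2.31×10⁻¹⁵, 0, 2.53×10⁻¹⁵) N

Only an electric field acts, so F = qE = (3.204×10⁻¹⁹ C)·(7200, 0, 7900) = (2.31×10⁻¹⁵, 0, 2.53×10⁻¹⁵) N.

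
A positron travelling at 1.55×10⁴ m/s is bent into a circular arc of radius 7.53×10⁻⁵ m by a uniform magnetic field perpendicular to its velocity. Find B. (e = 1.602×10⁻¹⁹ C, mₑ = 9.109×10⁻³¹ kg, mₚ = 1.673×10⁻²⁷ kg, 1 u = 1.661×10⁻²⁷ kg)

From |q|vB = mv²/r, B = mv/(|q|r).
B = (9.109×10⁻³¹)(1.55×10⁴)/((1.602×10⁻¹⁹)(7.53×10⁻⁵)) ≈ 1.17×10⁻³ T.

B ≈ 1.17×10⁻³ T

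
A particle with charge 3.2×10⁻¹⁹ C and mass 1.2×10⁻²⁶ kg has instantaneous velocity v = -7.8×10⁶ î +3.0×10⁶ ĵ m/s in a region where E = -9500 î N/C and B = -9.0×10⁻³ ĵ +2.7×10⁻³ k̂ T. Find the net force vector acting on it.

v×B = (8100, 2.11×10⁴, 7.02×10⁴) N/C.
E + v×B = (-1400, 2.11×10⁴, 7.02×10⁴) N/C.
F = q(E + v×B) = (3.2×10⁻¹⁹ C)·(-1400, 2.11×10⁴, 7.02×10⁴) = (-4.48×10⁻¹⁶, 6.74×10⁻¹⁵, 2.25×10⁻¹⁴) N.

F ≈ (-4.48×10⁻¹⁶, 6.74×10⁻¹⁵, 2.25×10⁻¹⁴) N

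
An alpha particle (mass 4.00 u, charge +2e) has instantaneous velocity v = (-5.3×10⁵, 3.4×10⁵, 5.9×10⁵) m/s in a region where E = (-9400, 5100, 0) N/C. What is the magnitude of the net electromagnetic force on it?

|F| ≈ 3.43×10⁻¹⁵ N

Only an electric field acts, so F = qE = (3.204×10⁻¹⁹ C)·(-9400, 5100, 0) = (-3.01×10⁻¹⁵, 1.63×10⁻¹⁵, 0) N.
|F| = 3.43×10⁻¹⁵ N.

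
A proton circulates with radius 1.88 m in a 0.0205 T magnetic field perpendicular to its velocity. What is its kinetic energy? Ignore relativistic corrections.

v = |q|Br/m, then KE = ½mv² = (qBr)²/(2m).
v = (1.602×10⁻¹⁹)(0.0205)(1.88)/1.673×10⁻²⁷ ≈ 3.690×10⁶ m/s.
KE = ½(1.673×10⁻²⁷)(3.690×10⁶)² ≈ 1.14×10⁻¹⁴ J.

KE ≈ 1.14×10⁻¹⁴ J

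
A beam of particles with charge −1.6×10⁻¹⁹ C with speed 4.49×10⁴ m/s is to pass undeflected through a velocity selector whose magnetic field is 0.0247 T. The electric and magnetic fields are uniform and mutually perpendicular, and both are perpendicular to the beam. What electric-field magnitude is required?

For straight-line motion qE = qvB, so E = vB.
E = 4.49×10⁴ × 0.0247 = 1110 V/m.

E = 1110 V/m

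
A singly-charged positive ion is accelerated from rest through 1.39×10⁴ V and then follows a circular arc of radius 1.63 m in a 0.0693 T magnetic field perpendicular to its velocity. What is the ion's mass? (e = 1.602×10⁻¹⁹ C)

Combine |q|V = ½mv² and r = mv/(|q|B): eliminate v to get m = qB²r²/(2V).
m = (1.602×10⁻¹⁹)(0.0693)²(1.63)²/(2·1.39×10⁴) ≈ 7.35×10⁻²⁶ kg.

m ≈ 7.35×10⁻²⁶ kg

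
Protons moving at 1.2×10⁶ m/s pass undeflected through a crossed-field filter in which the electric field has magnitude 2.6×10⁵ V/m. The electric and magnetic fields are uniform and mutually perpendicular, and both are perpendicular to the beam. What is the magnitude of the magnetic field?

Balance of forces in the selector: qE = qvB ⇒ B = E/v.
B = 2.6×10⁵/1.2×10⁶ = 0.22 T.

B = 0.22 T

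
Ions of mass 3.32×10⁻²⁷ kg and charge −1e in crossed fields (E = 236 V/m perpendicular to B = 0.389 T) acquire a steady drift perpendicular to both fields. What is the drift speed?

In crossed fields the guiding centre drifts at v_d = |E×B|/B² = E/B, independent of charge and mass.
v_d = 236/0.389 = 607 m/s.

v_d ≈ 607 m/s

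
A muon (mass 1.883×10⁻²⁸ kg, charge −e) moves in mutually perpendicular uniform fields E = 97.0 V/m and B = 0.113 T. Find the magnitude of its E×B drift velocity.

In crossed fields the guiding centre drifts at v_d = |E×B|/B² = E/B, independent of charge and mass.
v_d = 97.0/0.113 = 858 m/s.

v_d ≈ 858 m/s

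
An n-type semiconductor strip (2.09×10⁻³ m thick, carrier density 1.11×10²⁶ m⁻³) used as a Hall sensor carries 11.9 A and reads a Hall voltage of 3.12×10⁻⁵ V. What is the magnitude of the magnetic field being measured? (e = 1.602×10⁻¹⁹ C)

B ≈ 0.0974 T

From V_H = IB/(n e t), B = V_H n e t / I.
B = (3.12×10⁻⁵)(1.11×10²⁶)(1.602×10⁻¹⁹)(2.09×10⁻³)/11.9 ≈ 0.0974 T.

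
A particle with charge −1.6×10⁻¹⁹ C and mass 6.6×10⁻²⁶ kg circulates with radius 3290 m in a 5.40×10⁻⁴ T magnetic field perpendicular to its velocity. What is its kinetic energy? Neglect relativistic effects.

KE ≈ 6.12×10⁻¹³ J

v = |q|Br/m, then KE = ½mv² = (qBr)²/(2m).
v = (1.6×10⁻¹⁹)(5.40×10⁻⁴)(3290)/6.6×10⁻²⁶ ≈ 4.307×10⁶ m/s.
KE = ½(6.6×10⁻²⁶)(4.307×10⁶)² ≈ 6.12×10⁻¹³ J.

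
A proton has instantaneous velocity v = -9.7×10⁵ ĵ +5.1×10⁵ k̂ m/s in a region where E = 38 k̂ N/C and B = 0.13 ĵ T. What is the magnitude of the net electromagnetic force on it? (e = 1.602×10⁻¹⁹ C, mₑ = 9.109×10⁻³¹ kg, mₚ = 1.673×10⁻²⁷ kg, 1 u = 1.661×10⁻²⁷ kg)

v×B = (-6.63×10⁴, 0, 0) N/C.
E + v×B = (-6.63×10⁴, 0, 38.0) N/C.
F = q(E + v×B) = (1.602×10⁻¹⁹ C)·(-6.63×10⁴, 0, 38.0) = (-1.06×10⁻¹⁴, 0, 6.09×10⁻¹⁸) N.
|F| = 1.06×10⁻¹⁴ N.

|F| ≈ 1.06×10⁻¹⁴ N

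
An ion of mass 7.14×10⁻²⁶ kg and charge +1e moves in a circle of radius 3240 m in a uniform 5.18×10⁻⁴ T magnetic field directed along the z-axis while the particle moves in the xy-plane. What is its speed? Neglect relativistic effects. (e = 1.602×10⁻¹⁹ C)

v ≈ 3.77×10⁶ m/s

From |q|vB = mv²/r, v = |q|Br/m.
v = (1.602×10⁻¹⁹)(5.18×10⁻⁴)(3240)/7.14×10⁻²⁶ ≈ 3.77×10⁶ m/s.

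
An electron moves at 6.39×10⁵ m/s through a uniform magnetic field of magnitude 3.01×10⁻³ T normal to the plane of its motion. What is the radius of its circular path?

The magnetic force provides the centripetal force: |q|vB = mv²/r.
r = mv/(|q|B) = (9.109×10⁻³¹)(6.39×10⁵)/((1.602×10⁻¹⁹)(3.01×10⁻³)) ≈ 1.21×10⁻³ m.

r ≈ 1.21×10⁻³ m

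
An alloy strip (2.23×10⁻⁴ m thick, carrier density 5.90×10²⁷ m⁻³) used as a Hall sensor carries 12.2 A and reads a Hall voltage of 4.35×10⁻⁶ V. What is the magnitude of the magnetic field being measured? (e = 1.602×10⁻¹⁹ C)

B ≈ 0.0752 T

From V_H = IB/(n e t), B = V_H n e t / I.
B = (4.35×10⁻⁶)(5.90×10²⁷)(1.602×10⁻¹⁹)(2.23×10⁻⁴)/12.2 ≈ 0.0752 T.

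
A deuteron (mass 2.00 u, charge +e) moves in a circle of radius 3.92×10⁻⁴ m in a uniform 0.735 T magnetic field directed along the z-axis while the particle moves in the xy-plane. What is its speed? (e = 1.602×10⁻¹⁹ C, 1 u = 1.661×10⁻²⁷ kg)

From |q|vB = mv²/r, v = |q|Br/m.
v = (1.602×10⁻¹⁹)(0.735)(3.92×10⁻⁴)/3.322×10⁻²⁷ ≈ 1.39×10⁴ m/s.

v ≈ 1.39×10⁴ m/s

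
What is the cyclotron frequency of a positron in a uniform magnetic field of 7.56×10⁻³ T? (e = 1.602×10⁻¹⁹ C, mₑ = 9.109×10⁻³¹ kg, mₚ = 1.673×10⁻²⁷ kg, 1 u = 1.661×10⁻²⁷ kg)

f = |q|B/(2πm).
f = (1.602×10⁻¹⁹)(7.56×10⁻³)/(2π·9.109×10⁻³¹) ≈ 2.12×10⁸ Hz.

f ≈ 2.12×10⁸ Hz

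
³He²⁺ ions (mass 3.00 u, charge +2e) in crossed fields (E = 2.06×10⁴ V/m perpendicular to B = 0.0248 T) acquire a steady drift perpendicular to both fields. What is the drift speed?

v_d ≈ 8.31×10⁵ m/s

In crossed fields the guiding centre drifts at v_d = |E×B|/B² = E/B, independent of charge and mass.
v_d = 2.06×10⁴/0.0248 = 8.31×10⁵ m/s.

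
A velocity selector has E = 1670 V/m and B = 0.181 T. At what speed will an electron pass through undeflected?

v = 9230 m/s

For undeflected motion the electric and magnetic forces balance: qE = qvB.
v = E/B = 1670/0.181 = 9230 m/s.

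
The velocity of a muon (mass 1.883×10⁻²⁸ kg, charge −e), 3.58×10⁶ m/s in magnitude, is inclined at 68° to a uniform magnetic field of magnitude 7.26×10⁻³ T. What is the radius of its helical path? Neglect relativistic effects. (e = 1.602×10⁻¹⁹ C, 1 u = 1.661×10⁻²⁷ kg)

v⊥ = v sinθ = 3.58×10⁶·sin68° ≈ 3.319×10⁶ m/s.
r = m v⊥/(|q|B) = (1.883×10⁻²⁸)(3.319×10⁶)/((1.602×10⁻¹⁹)(7.26×10⁻³)) ≈ 0.537 m.

r ≈ 0.537 m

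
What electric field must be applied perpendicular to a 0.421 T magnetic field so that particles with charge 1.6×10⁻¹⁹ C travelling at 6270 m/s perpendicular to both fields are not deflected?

For straight-line motion qE = qvB, so E = vB.
E = 6270 × 0.421 = 2640 V/m.

E = 2640 V/m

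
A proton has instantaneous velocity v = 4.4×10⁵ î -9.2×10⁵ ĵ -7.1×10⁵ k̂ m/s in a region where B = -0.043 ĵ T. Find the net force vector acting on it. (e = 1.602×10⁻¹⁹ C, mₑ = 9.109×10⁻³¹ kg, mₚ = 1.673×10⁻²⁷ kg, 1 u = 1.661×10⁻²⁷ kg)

F ≈ (-4.89×10⁻¹⁵, 0, -3.03×10⁻¹⁵) N

v×B = (-3.05×10⁴, 0, -1.89×10⁴) N/C.
F = q v×B = (1.602×10⁻¹⁹ C)·(-3.05×10⁴, 0, -1.89×10⁴) = (-4.89×10⁻¹⁵, 0, -3.03×10⁻¹⁵) N.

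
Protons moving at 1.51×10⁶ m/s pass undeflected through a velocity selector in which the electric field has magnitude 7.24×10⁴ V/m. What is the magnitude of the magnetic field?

Balance of forces in the selector: qE = qvB ⇒ B = E/v.
B = 7.24×10⁴/1.51×10⁶ = 0.0479 T.

B = 0.0479 T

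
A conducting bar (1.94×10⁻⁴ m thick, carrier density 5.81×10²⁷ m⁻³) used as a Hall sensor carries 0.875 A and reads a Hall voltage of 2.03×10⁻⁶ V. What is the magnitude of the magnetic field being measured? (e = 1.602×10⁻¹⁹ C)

B ≈ 0.419 T

From V_H = IB/(n e t), B = V_H n e t / I.
B = (2.03×10⁻⁶)(5.81×10²⁷)(1.602×10⁻¹⁹)(1.94×10⁻⁴)/0.875 ≈ 0.419 T.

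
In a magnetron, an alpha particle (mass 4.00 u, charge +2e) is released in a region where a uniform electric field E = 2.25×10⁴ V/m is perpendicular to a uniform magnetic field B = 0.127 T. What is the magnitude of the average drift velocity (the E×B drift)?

v_d ≈ 1.77×10⁵ m/s

The steady drift has the magnetic force balancing the electric force, so v_d = E/B.
v_d = 2.25×10⁴/0.127 = 1.77×10⁵ m/s.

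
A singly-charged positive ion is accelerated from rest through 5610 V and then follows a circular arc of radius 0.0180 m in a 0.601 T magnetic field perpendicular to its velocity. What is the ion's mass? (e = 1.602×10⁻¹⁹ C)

m ≈ 1.67×10⁻²⁷ kg

Combine |q|V = ½mv² and r = mv/(|q|B): eliminate v to get m = qB²r²/(2V).
m = (1.602×10⁻¹⁹)(0.601)²(0.0180)²/(2·5610) ≈ 1.67×10⁻²⁷ kg.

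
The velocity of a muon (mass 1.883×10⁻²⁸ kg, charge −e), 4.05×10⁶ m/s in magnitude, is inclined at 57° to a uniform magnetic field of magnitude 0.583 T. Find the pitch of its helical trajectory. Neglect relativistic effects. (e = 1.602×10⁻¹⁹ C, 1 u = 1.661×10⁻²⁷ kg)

v∥ = v cosθ = 4.05×10⁶·cos57° ≈ 2.206×10⁶ m/s.
T = 2πm/(|q|B) = 2π(1.883×10⁻²⁸)/((1.602×10⁻¹⁹)(0.583)) ≈ 1.267×10⁻⁸ s.
pitch = v∥ T = (2.206×10⁶)(1.267×10⁻⁸) ≈ 0.0279 m.

p ≈ 0.0279 m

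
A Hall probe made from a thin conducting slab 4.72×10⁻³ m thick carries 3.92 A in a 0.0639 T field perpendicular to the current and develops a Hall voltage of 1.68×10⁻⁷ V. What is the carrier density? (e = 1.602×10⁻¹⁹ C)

n ≈ 1.97×10²⁷ m⁻³

From V_H = IB/(n e t), n = IB/(V_H e t).
n = (3.92)(0.0639)/((1.68×10⁻⁷)(1.602×10⁻¹⁹)(4.72×10⁻³)) ≈ 1.97×10²⁷ m⁻³.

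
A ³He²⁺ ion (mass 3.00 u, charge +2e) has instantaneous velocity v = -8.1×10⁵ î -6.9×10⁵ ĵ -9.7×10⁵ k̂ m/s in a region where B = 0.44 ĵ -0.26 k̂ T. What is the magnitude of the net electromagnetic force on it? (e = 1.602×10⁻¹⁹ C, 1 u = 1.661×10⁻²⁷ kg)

|F| ≈ 2.35×10⁻¹³ N

v×B = (6.06×10⁵, -2.11×10⁵, -3.56×10⁵) N/C.
F = q v×B = (3.204×10⁻¹⁹ C)·(6.06×10⁵, -2.11×10⁵, -3.56×10⁵) = (1.94×10⁻¹³, -6.75×10⁻¹⁴, -1.14×10⁻¹³) N.
|F| = 2.35×10⁻¹³ N.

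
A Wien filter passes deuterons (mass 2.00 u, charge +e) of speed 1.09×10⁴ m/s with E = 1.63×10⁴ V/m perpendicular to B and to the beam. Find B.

Balance of forces in the selector: qE = qvB ⇒ B = E/v.
B = 1.63×10⁴/1.09×10⁴ = 1.50 T.

B = 1.50 T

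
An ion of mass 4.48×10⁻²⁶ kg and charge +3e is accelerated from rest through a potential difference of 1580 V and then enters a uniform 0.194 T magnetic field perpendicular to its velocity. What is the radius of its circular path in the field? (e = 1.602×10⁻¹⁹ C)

Acceleration: |q|V = ½mv² ⇒ v = √(2|q|V/m) = √(2·4.806×10⁻¹⁹·1580/4.48×10⁻²⁶) ≈ 1.841×10⁵ m/s.
In the field: r = mv/(|q|B) = (4.48×10⁻²⁶)(1.841×10⁵)/((4.806×10⁻¹⁹)(0.194)) ≈ 0.0885 m.

r ≈ 0.0885 m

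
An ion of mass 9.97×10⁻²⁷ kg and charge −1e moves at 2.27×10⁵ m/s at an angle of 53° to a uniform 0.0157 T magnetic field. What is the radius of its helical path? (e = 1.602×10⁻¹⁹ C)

v⊥ = v sinθ = 2.27×10⁵·sin53° ≈ 1.813×10⁵ m/s.
r = m v⊥/(|q|B) = (9.97×10⁻²⁷)(1.813×10⁵)/((1.602×10⁻¹⁹)(0.0157)) ≈ 0.719 m.

r ≈ 0.719 m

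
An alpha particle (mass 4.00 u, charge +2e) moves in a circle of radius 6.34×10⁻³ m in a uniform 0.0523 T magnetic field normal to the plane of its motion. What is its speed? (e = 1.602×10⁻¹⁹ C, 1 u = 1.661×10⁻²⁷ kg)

v ≈ 1.60×10⁴ m/s

From |q|vB = mv²/r, v = |q|Br/m.
v = (3.204×10⁻¹⁹)(0.0523)(6.34×10⁻³)/6.644×10⁻²⁷ ≈ 1.60×10⁴ m/s.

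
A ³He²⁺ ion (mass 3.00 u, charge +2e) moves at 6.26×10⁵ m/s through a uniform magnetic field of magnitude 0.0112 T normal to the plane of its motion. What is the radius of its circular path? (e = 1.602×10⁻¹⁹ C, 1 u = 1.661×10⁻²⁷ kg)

r ≈ 0.869 m

The magnetic force provides the centripetal force: |q|vB = mv²/r.
r = mv/(|q|B) = (4.983×10⁻²⁷)(6.26×10⁵)/((3.204×10⁻¹⁹)(0.0112)) ≈ 0.869 m.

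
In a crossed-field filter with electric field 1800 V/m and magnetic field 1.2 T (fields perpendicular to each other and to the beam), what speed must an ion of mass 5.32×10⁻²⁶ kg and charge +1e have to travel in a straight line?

For undeflected motion the electric and magnetic forces balance: qE = qvB.
v = E/B = 1800/1.2 = 1500 m/s.

v = 1500 m/s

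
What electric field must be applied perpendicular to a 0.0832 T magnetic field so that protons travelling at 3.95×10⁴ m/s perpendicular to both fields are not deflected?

E = 3290 V/m

For straight-line motion qE = qvB, so E = vB.
E = 3.95×10⁴ × 0.0832 = 3290 V/m.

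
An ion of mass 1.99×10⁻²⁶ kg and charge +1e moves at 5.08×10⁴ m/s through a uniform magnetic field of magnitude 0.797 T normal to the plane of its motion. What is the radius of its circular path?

The magnetic force provides the centripetal force: |q|vB = mv²/r.
r = mv/(|q|B) = (1.99×10⁻²⁶)(5.08×10⁴)/((1.602×10⁻¹⁹)(0.797)) ≈ 7.92×10⁻³ m.

r ≈ 7.92×10⁻³ m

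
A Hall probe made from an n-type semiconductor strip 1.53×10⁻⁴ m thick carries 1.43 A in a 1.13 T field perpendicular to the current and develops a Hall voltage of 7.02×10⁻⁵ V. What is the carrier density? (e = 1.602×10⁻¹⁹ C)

n ≈ 9.39×10²⁶ m⁻³

From V_H = IB/(n e t), n = IB/(V_H e t).
n = (1.43)(1.13)/((7.02×10⁻⁵)(1.602×10⁻¹⁹)(1.53×10⁻⁴)) ≈ 9.39×10²⁶ m⁻³.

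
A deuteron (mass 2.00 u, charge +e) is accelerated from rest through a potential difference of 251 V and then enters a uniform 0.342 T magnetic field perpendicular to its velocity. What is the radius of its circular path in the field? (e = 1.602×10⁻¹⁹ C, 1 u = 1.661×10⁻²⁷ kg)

Acceleration: |q|V = ½mv² ⇒ v = √(2|q|V/m) = √(2·1.602×10⁻¹⁹·251/3.322×10⁻²⁷) ≈ 1.556×10⁵ m/s.
In the field: r = mv/(|q|B) = (3.322×10⁻²⁷)(1.556×10⁵)/((1.602×10⁻¹⁹)(0.342)) ≈ 9.43×10⁻³ m.

r ≈ 9.43×10⁻³ m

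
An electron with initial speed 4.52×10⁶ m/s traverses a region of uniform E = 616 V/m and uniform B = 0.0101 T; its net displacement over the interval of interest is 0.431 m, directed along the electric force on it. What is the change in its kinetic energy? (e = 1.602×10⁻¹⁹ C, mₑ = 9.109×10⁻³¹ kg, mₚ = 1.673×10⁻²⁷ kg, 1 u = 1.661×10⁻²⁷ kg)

The magnetic force is always ⟂ v and does no work; only the electric force changes KE.
ΔKE = F_E · d = |q|E d = (1.602×10⁻¹⁹)(616)(0.431) ≈ 4.25×10⁻¹⁷ J.

ΔKE ≈ 4.25×10⁻¹⁷ J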